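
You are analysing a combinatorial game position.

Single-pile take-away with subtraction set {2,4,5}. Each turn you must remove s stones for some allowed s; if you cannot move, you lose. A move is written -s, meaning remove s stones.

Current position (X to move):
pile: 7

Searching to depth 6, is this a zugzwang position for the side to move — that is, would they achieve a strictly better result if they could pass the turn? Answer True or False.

ply 1, X at 7 | -2=-1→5*; -4=-1→3; -5=-1→2
ply 2, O at 5 | -2=-1→3; -4=+1→1*; -5=+1→0
ply 3: 1 is terminal -1 (X); from 7 depth 6
if X skipped the turn, O would face:
~ ply 1, O at 7 | -2=-1→5*; -4=-1→3; -5=-1→2
~ ply 2, X at 5 | -2=-1→3; -4=+1→1*; -5=+1→0
~ ply 3: 1 is terminal -1 (O); from 7 depth 6
compare (X): move=-1 vs pass=+1

zugzwang(7, X) = True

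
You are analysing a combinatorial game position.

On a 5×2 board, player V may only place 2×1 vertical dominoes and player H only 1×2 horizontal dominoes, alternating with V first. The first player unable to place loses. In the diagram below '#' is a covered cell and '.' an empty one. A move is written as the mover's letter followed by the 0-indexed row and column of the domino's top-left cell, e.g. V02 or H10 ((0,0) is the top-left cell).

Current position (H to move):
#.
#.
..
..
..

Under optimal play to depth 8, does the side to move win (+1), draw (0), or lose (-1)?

value(#./#./../../.., H) = +1

ply 1, H at #./#./../../.. | H20=-1→#./#./##/../..; H30=+1→#./#./../##/..*; H40=-1→#./#./../../##
ply 2, V at #./#./../##/.. | V01=-1→##/##/../##/..*; V11=-1→#./##/.#/##/..
ply 3, H at ##/##/../##/.. | H20=+1→##/##/##/##/..*; H40=+1→##/##/../##/##
ply 4: ##/##/##/##/.. is terminal -1 (V); from #./#./../../.. depth 8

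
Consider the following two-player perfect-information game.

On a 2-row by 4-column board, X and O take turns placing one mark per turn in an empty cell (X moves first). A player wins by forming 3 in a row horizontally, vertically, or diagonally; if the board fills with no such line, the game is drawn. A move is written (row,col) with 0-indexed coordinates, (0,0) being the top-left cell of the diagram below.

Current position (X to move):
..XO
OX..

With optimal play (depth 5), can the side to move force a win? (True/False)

p1 X@[..XO/OX..]: (0,0)[X.XO/OX..]+0* (0,1)[.XXO/OX..]+0 (1,2)[..XO/OXX.]+0 (1,3)[..XO/OX.X]+0
p2 O@[X.XO/OX..]: (0,1)[XOXO/OX..]+0* (1,2)[X.XO/OXO.]-1 (1,3)[X.XO/OX.O]-1
p3 X@[XOXO/OX..]: (1,2)[XOXO/OXX.]+0* (1,3)[XOXO/OX.X]+0
p4 O@[XOXO/OXX.]: (1,3)[XOXO/OXXO]+0*
p5 X@[XOXO/OXXO] terminal +0; root [..XO/OX..] d5

X winning at [..XO/OX..]: False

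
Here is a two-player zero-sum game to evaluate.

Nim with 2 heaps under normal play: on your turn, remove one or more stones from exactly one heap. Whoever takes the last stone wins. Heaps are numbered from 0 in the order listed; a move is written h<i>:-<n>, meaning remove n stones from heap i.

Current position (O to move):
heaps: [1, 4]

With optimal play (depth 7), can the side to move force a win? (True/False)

[(1,4)] O move#1: h0:-1:-1/(0,4), h1:-1:-1/(1,3), h1:-2:-1/(1,2), h1:-3:+1/(1,1)*, h1:-4:-1/(1,0)
[(1,1)] X move#2: h0:-1:-1/(0,1)*, h1:-1:-1/(1,0)
[(0,1)] O move#3: h1:-1:+1/(0,0)*
[(0,0)] end (terminal -1, X#4); searched (1,4) to 7

O winning at [(1,4)]: True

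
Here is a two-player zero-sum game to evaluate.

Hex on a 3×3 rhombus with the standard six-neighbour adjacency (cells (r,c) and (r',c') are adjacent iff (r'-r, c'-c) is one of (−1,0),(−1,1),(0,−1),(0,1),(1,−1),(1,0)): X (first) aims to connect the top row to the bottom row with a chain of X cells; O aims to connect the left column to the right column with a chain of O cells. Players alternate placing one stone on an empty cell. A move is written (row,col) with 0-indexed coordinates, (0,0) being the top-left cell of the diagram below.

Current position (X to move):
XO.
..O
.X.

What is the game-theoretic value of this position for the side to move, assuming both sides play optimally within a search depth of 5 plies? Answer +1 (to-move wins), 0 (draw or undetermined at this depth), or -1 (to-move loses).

p1 X@[XO./..O/.X.]: (0,2)[XOX/..O/.X.]-1 (1,0)[XO./X.O/.X.]+1* (1,1)[XO./.XO/.X.]+1 (2,0)[XO./..O/XX.]-1 (2,2)[XO./..O/.XX]-1
p2 O@[XO./X.O/.X.]: (0,2)[XOO/X.O/.X.]-1* (1,1)[XO./XOO/.X.]-1 (2,0)[XO./X.O/OX.]-1 (2,2)[XO./X.O/.XO]-1
p3 X@[XOO/X.O/.X.]: (1,1)[XOO/XXO/.X.]+1* (2,0)[XOO/X.O/XX.]+1 (2,2)[XOO/X.O/.XX]+1
p4 O@[XOO/XXO/.X.] terminal -1; root [XO./..O/.X.] d5

value(XO./..O/.X., X) = +1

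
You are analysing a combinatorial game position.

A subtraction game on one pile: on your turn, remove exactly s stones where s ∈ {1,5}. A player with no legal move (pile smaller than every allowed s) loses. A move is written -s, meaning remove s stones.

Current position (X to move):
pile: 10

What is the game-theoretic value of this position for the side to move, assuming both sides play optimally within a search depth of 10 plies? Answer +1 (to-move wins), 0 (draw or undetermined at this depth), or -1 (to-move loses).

ply 1, X at 10 | -1=-1→9*; -5=-1→5
ply 2, O at 9 | -1=+1→8*; -5=+1→4
ply 3, X at 8 | -1=-1→7*; -5=-1→3
ply 4, O at 7 | -1=+1→6*; -5=+1→2
ply 5, X at 6 | -1=-1→5*; -5=-1→1
ply 6, O at 5 | -1=+1→4*; -5=+1→0
ply 7, X at 4 | -1=-1→3*
ply 8, O at 3 | -1=+1→2*
ply 9, X at 2 | -1=-1→1*
ply 10, O at 1 | -1=+1→0*
ply 11: 0 is terminal -1 (X); from 10 depth 10

value(10, X) = -1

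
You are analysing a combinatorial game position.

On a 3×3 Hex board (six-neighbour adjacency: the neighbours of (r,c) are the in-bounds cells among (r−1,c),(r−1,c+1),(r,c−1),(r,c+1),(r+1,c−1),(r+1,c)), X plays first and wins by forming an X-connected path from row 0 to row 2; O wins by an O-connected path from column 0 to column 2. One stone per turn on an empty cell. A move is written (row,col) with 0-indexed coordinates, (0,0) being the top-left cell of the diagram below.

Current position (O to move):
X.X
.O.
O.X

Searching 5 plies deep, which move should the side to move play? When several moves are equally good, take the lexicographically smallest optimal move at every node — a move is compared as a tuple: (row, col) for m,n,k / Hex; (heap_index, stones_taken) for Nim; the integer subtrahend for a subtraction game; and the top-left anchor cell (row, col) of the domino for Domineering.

[X.X/.O./O.X] O move#1: (0,1):-1/XOX/.O./O.X, (1,0):-1/X.X/OO./O.X, (1,2):+1/X.X/.OO/O.X*, (2,1):-1/X.X/.O./OOX
[X.X/.OO/O.X] end (terminal -1, X#2); searched X.X/.O./O.X to 5

O's best at [X.X/.O./O.X]: (1,2)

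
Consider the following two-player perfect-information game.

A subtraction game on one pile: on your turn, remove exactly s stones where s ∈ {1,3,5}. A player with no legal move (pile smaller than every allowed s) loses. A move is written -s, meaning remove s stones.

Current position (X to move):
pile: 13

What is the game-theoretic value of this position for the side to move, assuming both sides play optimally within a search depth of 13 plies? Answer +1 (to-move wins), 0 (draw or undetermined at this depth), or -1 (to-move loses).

ply 1, X at 13 | -1=+1→12*; -3=+1→10; -5=+1→8
ply 2, O at 12 | -1=-1→11*; -3=-1→9; -5=-1→7
ply 3, X at 11 | -1=+1→10*; -3=+1→8; -5=+1→6
ply 4, O at 10 | -1=-1→9*; -3=-1→7; -5=-1→5
ply 5, X at 9 | -1=+1→8*; -3=+1→6; -5=+1→4
ply 6, O at 8 | -1=-1→7*; -3=-1→5; -5=-1→3
ply 7, X at 7 | -1=+1→6*; -3=+1→4; -5=+1→2
ply 8, O at 6 | -1=-1→5*; -3=-1→3; -5=-1→1
ply 9, X at 5 | -1=+1→4*; -3=+1→2; -5=+1→0
ply 10, O at 4 | -1=-1→3*; -3=-1→1
ply 11, X at 3 | -1=+1→2*; -3=+1→0
ply 12, O at 2 | -1=-1→1*
ply 13, X at 1 | -1=+1→0*
ply 14: 0 is terminal -1 (O); from 13 depth 13

value(13, X) = +1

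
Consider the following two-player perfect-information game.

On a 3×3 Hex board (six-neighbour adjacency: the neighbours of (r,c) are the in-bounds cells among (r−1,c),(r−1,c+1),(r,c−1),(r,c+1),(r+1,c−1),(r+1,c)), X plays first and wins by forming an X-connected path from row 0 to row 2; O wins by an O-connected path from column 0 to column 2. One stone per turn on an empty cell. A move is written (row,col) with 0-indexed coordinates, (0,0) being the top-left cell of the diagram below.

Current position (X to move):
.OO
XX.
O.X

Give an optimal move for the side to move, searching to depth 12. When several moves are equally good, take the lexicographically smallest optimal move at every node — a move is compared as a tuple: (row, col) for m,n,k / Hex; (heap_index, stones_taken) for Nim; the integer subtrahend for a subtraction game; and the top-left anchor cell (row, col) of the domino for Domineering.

X's best at [.OO/XX./O.X]: (0,0)

ply 1, X at .OO/XX./O.X | (0,0)=+1→XOO/XX./O.X*; (1,2)=-1→.OO/XXX/O.X; (2,1)=-1→.OO/XX./OXX
ply 2, O at XOO/XX./O.X | (1,2)=-1→XOO/XXO/O.X*; (2,1)=-1→XOO/XX./OOX
ply 3, X at XOO/XXO/O.X | (2,1)=+1→XOO/XXO/OXX*
ply 4: XOO/XXO/OXX is terminal -1 (O); from .OO/XX./O.X depth 12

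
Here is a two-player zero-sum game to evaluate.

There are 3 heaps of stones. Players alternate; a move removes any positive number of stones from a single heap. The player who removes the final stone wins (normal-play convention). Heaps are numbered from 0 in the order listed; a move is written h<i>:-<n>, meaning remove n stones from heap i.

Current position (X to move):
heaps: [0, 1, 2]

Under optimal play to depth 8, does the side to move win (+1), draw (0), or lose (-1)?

value((0,1,2), X) = +1

[(0,1,2)] X move#1: h1:-1:-1/(0,0,2), h2:-1:+1/(0,1,1)*, h2:-2:-1/(0,1,0)
[(0,1,1)] O move#2: h1:-1:-1/(0,0,1)*, h2:-1:-1/(0,1,0)
[(0,0,1)] X move#3: h2:-1:+1/(0,0,0)*
[(0,0,0)] end (terminal -1, O#4); searched (0,1,2) to 8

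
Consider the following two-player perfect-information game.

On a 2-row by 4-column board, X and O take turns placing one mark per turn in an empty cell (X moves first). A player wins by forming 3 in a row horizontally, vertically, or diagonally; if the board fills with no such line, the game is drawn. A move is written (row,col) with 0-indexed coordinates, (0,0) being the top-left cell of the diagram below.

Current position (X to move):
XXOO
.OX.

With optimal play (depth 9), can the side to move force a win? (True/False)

[XXOO/.OX.] X move#1: (1,0):+0/XXOO/XOX.*, (1,3):+0/XXOO/.OXX
[XXOO/XOX.] O move#2: (1,3):+0/XXOO/XOXO*
[XXOO/XOXO] end (terminal +0, X#3); searched XXOO/.OX. to 9

X winning at [XXOO/.OX.]: False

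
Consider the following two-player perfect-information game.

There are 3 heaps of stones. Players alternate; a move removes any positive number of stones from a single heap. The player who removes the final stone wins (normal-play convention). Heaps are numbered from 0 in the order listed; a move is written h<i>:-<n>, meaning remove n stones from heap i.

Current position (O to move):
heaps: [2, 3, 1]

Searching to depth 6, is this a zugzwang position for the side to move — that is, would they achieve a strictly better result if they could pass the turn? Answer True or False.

zugzwang((2,3,1), O) = True

ply 1, O at (2,3,1) | h0:-1=-1→(1,3,1)*; h0:-2=-1→(0,3,1); h1:-1=-1→(2,2,1); h1:-2=-1→(2,1,1); h1:-3=-1→(2,0,1); h2:-1=-1→(2,3,0)
ply 2, X at (1,3,1) | h0:-1=-1→(0,3,1); h1:-1=-1→(1,2,1); h1:-2=-1→(1,1,1); h1:-3=+1→(1,0,1)*; h2:-1=-1→(1,3,0)
ply 3, O at (1,0,1) | h0:-1=-1→(0,0,1)*; h2:-1=-1→(1,0,0)
ply 4, X at (0,0,1) | h2:-1=+1→(0,0,0)*
ply 5: (0,0,0) is terminal -1 (O); from (2,3,1) depth 6
pass branch (X moves first from the same position):
  | ply 1, X at (2,3,1) | h0:-1=-1→(1,3,1)*; h0:-2=-1→(0,3,1); h1:-1=-1→(2,2,1); h1:-2=-1→(2,1,1); h1:-3=-1→(2,0,1); h2:-1=-1→(2,3,0)
  | ply 2, O at (1,3,1) | h0:-1=-1→(0,3,1); h1:-1=-1→(1,2,1); h1:-2=-1→(1,1,1); h1:-3=+1→(1,0,1)*; h2:-1=-1→(1,3,0)
  | ply 3, X at (1,0,1) | h0:-1=-1→(0,0,1)*; h2:-1=-1→(1,0,0)
  | ply 4, O at (0,0,1) | h2:-1=+1→(0,0,0)*
  | ply 5: (0,0,0) is terminal -1 (X); from (2,3,1) depth 6
O moving scores -1; O passing scores +1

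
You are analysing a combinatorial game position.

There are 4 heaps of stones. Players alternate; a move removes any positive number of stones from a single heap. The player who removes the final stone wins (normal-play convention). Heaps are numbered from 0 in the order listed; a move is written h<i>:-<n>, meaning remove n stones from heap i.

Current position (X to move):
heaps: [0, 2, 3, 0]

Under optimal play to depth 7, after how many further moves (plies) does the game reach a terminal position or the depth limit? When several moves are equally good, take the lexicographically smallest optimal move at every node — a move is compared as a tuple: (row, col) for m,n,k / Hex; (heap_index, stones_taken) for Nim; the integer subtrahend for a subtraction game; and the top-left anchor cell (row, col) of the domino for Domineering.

p1 X@[(0,2,3,0)]: h1:-1[(0,1,3,0)]-1 h1:-2[(0,0,3,0)]-1 h2:-1[(0,2,2,0)]+1* h2:-2[(0,2,1,0)]-1 h2:-3[(0,2,0,0)]-1
p2 O@[(0,2,2,0)]: h1:-1[(0,1,2,0)]-1* h1:-2[(0,0,2,0)]-1 h2:-1[(0,2,1,0)]-1 h2:-2[(0,2,0,0)]-1
p3 X@[(0,1,2,0)]: h1:-1[(0,0,2,0)]-1 h2:-1[(0,1,1,0)]+1* h2:-2[(0,1,0,0)]-1
p4 O@[(0,1,1,0)]: h1:-1[(0,0,1,0)]-1* h2:-1[(0,1,0,0)]-1
p5 X@[(0,0,1,0)]: h2:-1[(0,0,0,0)]+1*
p6 O@[(0,0,0,0)] terminal -1; root [(0,2,3,0)] d7

PV length from [(0,2,3,0)]: 5 plies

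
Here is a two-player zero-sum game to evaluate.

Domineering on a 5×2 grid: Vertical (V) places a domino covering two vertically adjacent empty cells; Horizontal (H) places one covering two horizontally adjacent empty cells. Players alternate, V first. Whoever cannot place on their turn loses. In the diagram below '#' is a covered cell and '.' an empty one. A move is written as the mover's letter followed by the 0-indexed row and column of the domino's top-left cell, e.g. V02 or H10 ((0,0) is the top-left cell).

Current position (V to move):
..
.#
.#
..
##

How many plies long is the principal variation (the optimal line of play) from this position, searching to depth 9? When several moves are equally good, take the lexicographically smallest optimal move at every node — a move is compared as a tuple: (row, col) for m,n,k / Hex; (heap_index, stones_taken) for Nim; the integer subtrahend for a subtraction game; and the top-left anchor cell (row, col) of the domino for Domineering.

p1 V@[../.#/.#/../##]: V00[#./##/.#/../##]-1* V10[../##/##/../##]-1 V20[../.#/##/#./##]-1
p2 H@[#./##/.#/../##]: H30[#./##/.#/##/##]+1*
p3 V@[#./##/.#/##/##] terminal -1; root [../.#/.#/../##] d9

PV length from [../.#/.#/../##]: 2 plies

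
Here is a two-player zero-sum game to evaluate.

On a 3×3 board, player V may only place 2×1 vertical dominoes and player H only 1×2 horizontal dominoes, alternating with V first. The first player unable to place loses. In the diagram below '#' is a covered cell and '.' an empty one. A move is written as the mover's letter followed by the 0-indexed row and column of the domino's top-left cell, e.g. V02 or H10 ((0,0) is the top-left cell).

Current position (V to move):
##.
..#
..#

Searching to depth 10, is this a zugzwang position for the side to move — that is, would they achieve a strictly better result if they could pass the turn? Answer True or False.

ply 1, V at ##./..#/..# | V10=+1→##./#.#/#.#*; V11=+1→##./.##/.##
ply 2: ##./#.#/#.# is terminal -1 (H); from ##./..#/..# depth 10
if V skipped the turn, H would face:
~ ply 1, H at ##./..#/..# | H10=+1→##./###/..#*; H20=+1→##./..#/###
~ ply 2: ##./###/..# is terminal -1 (V); from ##./..#/..# depth 10
compare (V): move=+1 vs pass=-1

zugzwang(##./..#/..#, V) = False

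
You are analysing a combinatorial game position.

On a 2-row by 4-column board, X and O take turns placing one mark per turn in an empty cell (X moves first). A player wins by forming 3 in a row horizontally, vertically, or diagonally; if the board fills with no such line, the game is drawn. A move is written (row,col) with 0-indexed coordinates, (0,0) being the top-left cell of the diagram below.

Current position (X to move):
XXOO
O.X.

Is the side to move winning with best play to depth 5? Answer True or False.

X winning at [XXOO/O.X.]: False

ply 1, X at XXOO/O.X. | (1,1)=+0→XXOO/OXX.*; (1,3)=+0→XXOO/O.XX
ply 2, O at XXOO/OXX. | (1,3)=+0→XXOO/OXXO*
ply 3: XXOO/OXXO is terminal +0 (X); from XXOO/O.X. depth 5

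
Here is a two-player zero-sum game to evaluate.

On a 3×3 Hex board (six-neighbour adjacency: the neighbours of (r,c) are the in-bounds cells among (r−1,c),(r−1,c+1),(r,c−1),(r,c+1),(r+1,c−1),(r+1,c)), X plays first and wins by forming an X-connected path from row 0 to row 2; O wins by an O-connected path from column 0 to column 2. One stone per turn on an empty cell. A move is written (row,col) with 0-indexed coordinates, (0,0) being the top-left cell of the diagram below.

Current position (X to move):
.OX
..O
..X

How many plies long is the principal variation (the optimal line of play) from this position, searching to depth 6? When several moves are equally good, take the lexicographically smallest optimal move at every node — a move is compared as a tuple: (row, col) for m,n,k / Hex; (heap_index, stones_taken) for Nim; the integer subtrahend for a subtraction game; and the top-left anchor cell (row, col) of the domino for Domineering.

ply 1, X at .OX/..O/..X | (0,0)=-1→XOX/..O/..X; (1,0)=-1→.OX/X.O/..X; (1,1)=+1→.OX/.XO/..X*; (2,0)=-1→.OX/..O/X.X; (2,1)=-1→.OX/..O/.XX
ply 2, O at .OX/.XO/..X | (0,0)=-1→OOX/.XO/..X*; (1,0)=-1→.OX/OXO/..X; (2,0)=-1→.OX/.XO/O.X; (2,1)=-1→.OX/.XO/.OX
ply 3, X at OOX/.XO/..X | (1,0)=+1→OOX/XXO/..X*; (2,0)=+1→OOX/.XO/X.X; (2,1)=+1→OOX/.XO/.XX
ply 4, O at OOX/XXO/..X | (2,0)=-1→OOX/XXO/O.X*; (2,1)=-1→OOX/XXO/.OX
ply 5, X at OOX/XXO/O.X | (2,1)=+1→OOX/XXO/OXX*
ply 6: OOX/XXO/OXX is terminal -1 (O); from .OX/..O/..X depth 6

PV length from [.OX/..O/..X]: 5 plies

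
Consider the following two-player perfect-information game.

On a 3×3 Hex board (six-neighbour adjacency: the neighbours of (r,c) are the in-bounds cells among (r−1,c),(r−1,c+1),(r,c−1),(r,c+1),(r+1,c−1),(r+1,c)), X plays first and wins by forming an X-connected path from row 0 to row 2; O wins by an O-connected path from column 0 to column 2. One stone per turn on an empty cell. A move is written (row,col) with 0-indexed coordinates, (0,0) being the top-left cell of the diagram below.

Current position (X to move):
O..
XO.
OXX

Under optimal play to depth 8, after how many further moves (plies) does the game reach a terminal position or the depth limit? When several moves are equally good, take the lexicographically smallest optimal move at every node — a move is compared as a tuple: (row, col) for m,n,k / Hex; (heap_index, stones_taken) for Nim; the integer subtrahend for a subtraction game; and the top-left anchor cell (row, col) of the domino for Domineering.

[O../XO./OXX] X move#1: (0,1):-1/OX./XO./OXX*, (0,2):-1/O.X/XO./OXX, (1,2):-1/O../XOX/OXX
[OX./XO./OXX] O move#2: (0,2):+1/OXO/XO./OXX*, (1,2):+1/OX./XOO/OXX
[OXO/XO./OXX] end (terminal -1, X#3); searched O../XO./OXX to 8

PV length from [O../XO./OXX]: 2 plies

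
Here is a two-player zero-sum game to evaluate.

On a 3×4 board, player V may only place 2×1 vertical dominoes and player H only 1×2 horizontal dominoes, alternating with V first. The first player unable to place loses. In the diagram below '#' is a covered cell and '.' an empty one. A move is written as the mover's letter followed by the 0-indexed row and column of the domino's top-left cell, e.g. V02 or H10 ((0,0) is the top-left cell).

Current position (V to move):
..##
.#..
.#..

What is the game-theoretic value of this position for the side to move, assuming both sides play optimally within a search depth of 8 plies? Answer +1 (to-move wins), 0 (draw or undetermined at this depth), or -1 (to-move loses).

ply 1, V at ..##/.#../.#.. | V00=-1→#.##/##../.#..; V10=-1→..##/##../##..; V12=+1→..##/.##./.##.*; V13=+1→..##/.#.#/.#.#
ply 2, H at ..##/.##./.##. | H00=-1→####/.##./.##.*
ply 3, V at ####/.##./.##. | V10=+1→####/###./###.*; V13=+1→####/.###/.###
ply 4: ####/###./###. is terminal -1 (H); from ..##/.#../.#.. depth 8

value(..##/.#../.#.., V) = +1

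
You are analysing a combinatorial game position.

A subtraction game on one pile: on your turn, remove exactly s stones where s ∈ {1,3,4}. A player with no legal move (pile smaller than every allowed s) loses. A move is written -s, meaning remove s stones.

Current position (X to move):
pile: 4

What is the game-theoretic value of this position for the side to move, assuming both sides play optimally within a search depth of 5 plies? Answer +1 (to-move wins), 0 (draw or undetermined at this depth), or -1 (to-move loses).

[4] X move#1: -1:-1/3, -3:-1/1, -4:+1/0*
[0] end (terminal -1, O#2); searched 4 to 5

value(4, X) = +1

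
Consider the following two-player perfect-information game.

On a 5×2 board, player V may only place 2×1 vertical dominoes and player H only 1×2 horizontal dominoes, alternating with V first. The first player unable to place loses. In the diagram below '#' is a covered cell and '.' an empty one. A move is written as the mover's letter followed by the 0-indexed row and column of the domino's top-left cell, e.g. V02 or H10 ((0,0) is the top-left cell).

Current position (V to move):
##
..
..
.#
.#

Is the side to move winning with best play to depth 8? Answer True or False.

V winning at [##/../../.#/.#]: True

ply 1, V at ##/../../.#/.# | V10=+1→##/#./#./.#/.#*; V11=+1→##/.#/.#/.#/.#; V20=-1→##/../#./##/.#; V30=-1→##/../../##/##
ply 2: ##/#./#./.#/.# is terminal -1 (H); from ##/../../.#/.# depth 8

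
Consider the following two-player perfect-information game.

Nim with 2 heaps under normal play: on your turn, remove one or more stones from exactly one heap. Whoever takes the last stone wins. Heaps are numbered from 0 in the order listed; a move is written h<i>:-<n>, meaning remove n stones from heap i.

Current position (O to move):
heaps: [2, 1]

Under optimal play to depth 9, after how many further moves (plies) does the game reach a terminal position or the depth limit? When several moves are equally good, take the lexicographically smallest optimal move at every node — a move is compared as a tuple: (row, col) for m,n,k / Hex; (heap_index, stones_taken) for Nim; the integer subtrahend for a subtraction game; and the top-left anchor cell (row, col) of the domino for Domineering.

ply 1, O at (2,1) | h0:-1=+1→(1,1)*; h0:-2=-1→(0,1); h1:-1=-1→(2,0)
ply 2, X at (1,1) | h0:-1=-1→(0,1)*; h1:-1=-1→(1,0)
ply 3, O at (0,1) | h1:-1=+1→(0,0)*
ply 4: (0,0) is terminal -1 (X); from (2,1) depth 9

PV length from [(2,1)]: 3 plies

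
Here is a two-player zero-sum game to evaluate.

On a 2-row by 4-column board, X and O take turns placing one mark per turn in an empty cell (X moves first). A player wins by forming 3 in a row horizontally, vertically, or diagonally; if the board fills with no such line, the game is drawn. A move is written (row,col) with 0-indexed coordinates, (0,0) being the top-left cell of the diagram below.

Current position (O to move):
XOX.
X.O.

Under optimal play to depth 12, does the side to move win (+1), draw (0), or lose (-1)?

ply 1, O at XOX./X.O. | (0,3)=+0→XOXO/X.O.*; (1,1)=+0→XOX./XOO.; (1,3)=+0→XOX./X.OO
ply 2, X at XOXO/X.O. | (1,1)=+0→XOXO/XXO.*; (1,3)=+0→XOXO/X.OX
ply 3, O at XOXO/XXO. | (1,3)=+0→XOXO/XXOO*
ply 4: XOXO/XXOO is terminal +0 (X); from XOX./X.O. depth 12

value(XOX./X.O., O) = 0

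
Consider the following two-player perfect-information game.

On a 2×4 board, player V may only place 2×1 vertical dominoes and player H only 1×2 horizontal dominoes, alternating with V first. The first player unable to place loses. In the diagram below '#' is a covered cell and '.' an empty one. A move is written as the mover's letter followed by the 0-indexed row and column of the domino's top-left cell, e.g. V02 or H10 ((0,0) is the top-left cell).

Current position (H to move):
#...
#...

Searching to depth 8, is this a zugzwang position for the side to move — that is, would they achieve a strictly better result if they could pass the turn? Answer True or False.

p1 H@[#.../#...]: H01[###./#...]+1* H02[#.##/#...]+1 H11[#.../###.]+1 H12[#.../#.##]+1
p2 V@[###./#...]: V03[####/#..#]-1*
p3 H@[####/#..#]: H11[####/####]+1*
p4 V@[####/####] terminal -1; root [#.../#...] d8
suppose H passes — search the same position with V to move:
pass> p1 V@[#.../#...]: V01[##../##..]-1 V02[#.#./#.#.]+1* V03[#..#/#..#]-1
pass> p2 H@[#.#./#.#.] terminal -1; root [#.../#...] d8
for H: play +1, pass -1

zugzwang(#.../#..., H) = False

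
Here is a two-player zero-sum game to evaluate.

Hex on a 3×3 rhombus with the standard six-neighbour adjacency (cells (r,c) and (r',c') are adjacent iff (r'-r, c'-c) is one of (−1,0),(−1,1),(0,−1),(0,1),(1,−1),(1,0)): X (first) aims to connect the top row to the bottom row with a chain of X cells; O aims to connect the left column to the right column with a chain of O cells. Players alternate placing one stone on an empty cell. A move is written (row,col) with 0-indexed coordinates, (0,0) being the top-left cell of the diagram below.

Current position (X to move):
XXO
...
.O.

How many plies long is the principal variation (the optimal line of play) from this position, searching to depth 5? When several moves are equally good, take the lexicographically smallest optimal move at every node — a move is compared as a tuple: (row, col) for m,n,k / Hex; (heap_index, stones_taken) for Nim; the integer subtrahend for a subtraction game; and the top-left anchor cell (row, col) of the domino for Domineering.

p1 X@[XXO/.../.O.]: (1,0)[XXO/X../.O.]-1 (1,1)[XXO/.X./.O.]-1 (1,2)[XXO/..X/.O.]-1 (2,0)[XXO/.../XO.]+1* (2,2)[XXO/.../.OX]-1
p2 O@[XXO/.../XO.]: (1,0)[XXO/O../XO.]-1* (1,1)[XXO/.O./XO.]-1 (1,2)[XXO/..O/XO.]-1 (2,2)[XXO/.../XOO]-1
p3 X@[XXO/O../XO.]: (1,1)[XXO/OX./XO.]+1* (1,2)[XXO/O.X/XO.]-1 (2,2)[XXO/O../XOX]-1
p4 O@[XXO/OX./XO.] terminal -1; root [XXO/.../.O.] d5

PV length from [XXO/.../.O.]: 3 plies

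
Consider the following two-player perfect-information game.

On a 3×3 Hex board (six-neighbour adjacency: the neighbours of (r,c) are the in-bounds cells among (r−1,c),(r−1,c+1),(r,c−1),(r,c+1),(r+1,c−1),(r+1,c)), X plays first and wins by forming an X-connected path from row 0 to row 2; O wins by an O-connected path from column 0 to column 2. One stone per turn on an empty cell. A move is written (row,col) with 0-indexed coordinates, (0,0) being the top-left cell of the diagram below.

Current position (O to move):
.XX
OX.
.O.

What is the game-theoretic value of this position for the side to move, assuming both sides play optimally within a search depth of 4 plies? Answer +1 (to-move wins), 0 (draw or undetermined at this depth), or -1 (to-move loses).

value(.XX/OX./.O., O) = +1

[.XX/OX./.O.] O move#1: (0,0):-1/OXX/OX./.O., (1,2):-1/.XX/OXO/.O., (2,0):+1/.XX/OX./OO.*, (2,2):-1/.XX/OX./.OO
[.XX/OX./OO.] X move#2: (0,0):-1/XXX/OX./OO.*, (1,2):-1/.XX/OXX/OO., (2,2):-1/.XX/OX./OOX
[XXX/OX./OO.] O move#3: (1,2):+1/XXX/OXO/OO.*, (2,2):+1/XXX/OX./OOO
[XXX/OXO/OO.] end (terminal -1, X#4); searched .XX/OX./.O. to 4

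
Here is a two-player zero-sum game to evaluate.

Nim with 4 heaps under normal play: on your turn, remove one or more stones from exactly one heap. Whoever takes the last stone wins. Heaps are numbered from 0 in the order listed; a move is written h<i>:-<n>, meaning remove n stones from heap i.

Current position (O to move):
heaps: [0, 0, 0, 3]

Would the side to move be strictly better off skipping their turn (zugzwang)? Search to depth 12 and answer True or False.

zugzwang((0,0,0,3), O) = False

ply 1, O at (0,0,0,3) | h3:-1=-1→(0,0,0,2); h3:-2=-1→(0,0,0,1); h3:-3=+1→(0,0,0,0)*
ply 2: (0,0,0,0) is terminal -1 (X); from (0,0,0,3) depth 12
if O skipped the turn, X would face:
~ ply 1, X at (0,0,0,3) | h3:-1=-1→(0,0,0,2); h3:-2=-1→(0,0,0,1); h3:-3=+1→(0,0,0,0)*
~ ply 2: (0,0,0,0) is terminal -1 (O); from (0,0,0,3) depth 12
compare (O): move=+1 vs pass=-1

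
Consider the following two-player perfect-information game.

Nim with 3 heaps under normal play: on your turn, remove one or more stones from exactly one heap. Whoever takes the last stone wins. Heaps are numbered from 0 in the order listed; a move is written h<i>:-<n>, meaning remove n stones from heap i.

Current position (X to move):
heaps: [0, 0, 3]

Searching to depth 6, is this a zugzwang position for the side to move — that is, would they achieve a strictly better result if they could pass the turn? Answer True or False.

[(0,0,3)] X move#1: h2:-1:-1/(0,0,2), h2:-2:-1/(0,0,1), h2:-3:+1/(0,0,0)*
[(0,0,0)] end (terminal -1, O#2); searched (0,0,3) to 6
pass branch (O moves first from the same position):
  | [(0,0,3)] O move#1: h2:-1:-1/(0,0,2), h2:-2:-1/(0,0,1), h2:-3:+1/(0,0,0)*
  | [(0,0,0)] end (terminal -1, X#2); searched (0,0,3) to 6
X moving scores +1; X passing scores -1

zugzwang((0,0,3), X) = False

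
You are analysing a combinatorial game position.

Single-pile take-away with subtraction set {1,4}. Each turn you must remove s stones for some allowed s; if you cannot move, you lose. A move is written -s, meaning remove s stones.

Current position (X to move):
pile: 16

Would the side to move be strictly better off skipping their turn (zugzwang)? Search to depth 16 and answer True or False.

[16] X move#1: -1:+1/15*, -4:+1/12
[15] O move#2: -1:-1/14*, -4:-1/11
[14] X move#3: -1:-1/13, -4:+1/10*
[10] O move#4: -1:-1/9*, -4:-1/6
[9] X move#5: -1:-1/8, -4:+1/5*
[5] O move#6: -1:-1/4*, -4:-1/1
[4] X move#7: -1:-1/3, -4:+1/0*
[0] end (terminal -1, O#8); searched 16 to 16
suppose X passes — search the same position with O to move:
pass> [16] O move#1: -1:+1/15*, -4:+1/12
pass> [15] X move#2: -1:-1/14*, -4:-1/11
pass> [14] O move#3: -1:-1/13, -4:+1/10*
pass> [10] X move#4: -1:-1/9*, -4:-1/6
pass> [9] O move#5: -1:-1/8, -4:+1/5*
pass> [5] X move#6: -1:-1/4*, -4:-1/1
pass> [4] O move#7: -1:-1/3, -4:+1/0*
pass> [0] end (terminal -1, X#8); searched 16 to 16
for X: play +1, pass -1

zugzwang(16, X) = False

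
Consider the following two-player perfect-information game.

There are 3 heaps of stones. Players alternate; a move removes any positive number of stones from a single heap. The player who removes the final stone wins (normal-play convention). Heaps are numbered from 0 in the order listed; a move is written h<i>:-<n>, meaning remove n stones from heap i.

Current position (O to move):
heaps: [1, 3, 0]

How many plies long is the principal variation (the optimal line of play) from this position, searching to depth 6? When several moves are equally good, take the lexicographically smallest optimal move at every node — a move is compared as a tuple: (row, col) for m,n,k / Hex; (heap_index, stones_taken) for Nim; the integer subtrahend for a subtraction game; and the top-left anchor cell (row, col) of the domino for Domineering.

PV length from [(1,3,0)]: 3 plies

[(1,3,0)] O move#1: h0:-1:-1/(0,3,0), h1:-1:-1/(1,2,0), h1:-2:+1/(1,1,0)*, h1:-3:-1/(1,0,0)
[(1,1,0)] X move#2: h0:-1:-1/(0,1,0)*, h1:-1:-1/(1,0,0)
[(0,1,0)] O move#3: h1:-1:+1/(0,0,0)*
[(0,0,0)] end (terminal -1, X#4); searched (1,3,0) to 6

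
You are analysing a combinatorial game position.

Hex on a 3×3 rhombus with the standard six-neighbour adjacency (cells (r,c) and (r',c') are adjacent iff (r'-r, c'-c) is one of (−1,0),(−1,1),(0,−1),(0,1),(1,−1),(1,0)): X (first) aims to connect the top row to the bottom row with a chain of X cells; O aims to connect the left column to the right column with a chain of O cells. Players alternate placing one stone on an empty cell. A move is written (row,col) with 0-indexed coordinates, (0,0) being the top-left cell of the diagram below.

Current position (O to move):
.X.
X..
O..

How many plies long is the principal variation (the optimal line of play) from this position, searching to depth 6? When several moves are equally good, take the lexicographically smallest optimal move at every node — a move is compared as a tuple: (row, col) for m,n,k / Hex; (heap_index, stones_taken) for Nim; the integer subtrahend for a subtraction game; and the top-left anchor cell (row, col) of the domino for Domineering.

[.X./X../O..] O move#1: (0,0):-1/OX./X../O.., (0,2):+1/.XO/X../O..*, (1,1):+1/.X./XO./O.., (1,2):+1/.X./X.O/O.., (2,1):+1/.X./X../OO., (2,2):+1/.X./X../O.O
[.XO/X../O..] X move#2: (0,0):-1/XXO/X../O..*, (1,1):-1/.XO/XX./O.., (1,2):-1/.XO/X.X/O.., (2,1):-1/.XO/X../OX., (2,2):-1/.XO/X../O.X
[XXO/X../O..] O move#3: (1,1):+1/XXO/XO./O..*, (1,2):+1/XXO/X.O/O.., (2,1):+1/XXO/X../OO., (2,2):+1/XXO/X../O.O
[XXO/XO./O..] end (terminal -1, X#4); searched .X./X../O.. to 6

PV length from [.X./X../O..]: 3 plies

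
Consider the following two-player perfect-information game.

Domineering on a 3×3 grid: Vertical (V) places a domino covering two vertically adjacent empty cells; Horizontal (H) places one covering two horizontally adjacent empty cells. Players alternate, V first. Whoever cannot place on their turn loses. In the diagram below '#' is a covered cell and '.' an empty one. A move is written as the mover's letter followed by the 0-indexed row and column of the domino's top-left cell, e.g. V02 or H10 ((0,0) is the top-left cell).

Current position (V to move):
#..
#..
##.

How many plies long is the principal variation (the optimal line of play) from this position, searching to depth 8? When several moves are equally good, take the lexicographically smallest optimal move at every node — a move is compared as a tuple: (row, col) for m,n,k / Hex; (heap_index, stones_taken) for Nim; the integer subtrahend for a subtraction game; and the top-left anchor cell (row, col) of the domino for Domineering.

PV length from [#../#../##.]: 1 ply

[#../#../##.] V move#1: V01:+1/##./##./##.*, V02:+1/#.#/#.#/##., V12:-1/#../#.#/###
[##./##./##.] end (terminal -1, H#2); searched #../#../##. to 8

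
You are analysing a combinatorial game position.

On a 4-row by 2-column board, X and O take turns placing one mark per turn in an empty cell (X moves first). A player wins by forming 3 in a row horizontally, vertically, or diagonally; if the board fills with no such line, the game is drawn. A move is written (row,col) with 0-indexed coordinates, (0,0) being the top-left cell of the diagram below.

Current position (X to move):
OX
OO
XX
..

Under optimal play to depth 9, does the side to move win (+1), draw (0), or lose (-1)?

p1 X@[OX/OO/XX/..]: (3,0)[OX/OO/XX/X.]+0* (3,1)[OX/OO/XX/.X]+0
p2 O@[OX/OO/XX/X.]: (3,1)[OX/OO/XX/XO]+0*
p3 X@[OX/OO/XX/XO] terminal +0; root [OX/OO/XX/..] d9

value(OX/OO/XX/.., X) = 0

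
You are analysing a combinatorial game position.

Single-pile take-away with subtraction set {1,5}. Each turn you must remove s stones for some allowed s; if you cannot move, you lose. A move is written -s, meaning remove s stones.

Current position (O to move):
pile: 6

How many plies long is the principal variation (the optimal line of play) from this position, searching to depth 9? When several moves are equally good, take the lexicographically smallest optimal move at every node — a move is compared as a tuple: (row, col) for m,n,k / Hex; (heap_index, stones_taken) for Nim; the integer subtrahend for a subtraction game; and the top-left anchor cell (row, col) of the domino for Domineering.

ply 1, O at 6 | -1=-1→5*; -5=-1→1
ply 2, X at 5 | -1=+1→4*; -5=+1→0
ply 3, O at 4 | -1=-1→3*
ply 4, X at 3 | -1=+1→2*
ply 5, O at 2 | -1=-1→1*
ply 6, X at 1 | -1=+1→0*
ply 7: 0 is terminal -1 (O); from 6 depth 9

PV length from [6]: 6 plies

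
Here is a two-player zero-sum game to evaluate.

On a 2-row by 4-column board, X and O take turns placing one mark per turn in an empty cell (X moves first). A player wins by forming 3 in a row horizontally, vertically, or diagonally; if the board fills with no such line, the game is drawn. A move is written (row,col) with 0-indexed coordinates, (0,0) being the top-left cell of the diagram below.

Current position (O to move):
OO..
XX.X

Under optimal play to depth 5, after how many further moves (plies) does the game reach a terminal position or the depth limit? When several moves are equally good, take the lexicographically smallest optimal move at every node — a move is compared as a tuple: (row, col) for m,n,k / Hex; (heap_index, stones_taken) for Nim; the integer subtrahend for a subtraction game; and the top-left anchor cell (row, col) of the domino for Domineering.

PV length from [OO../XX.X]: 1 ply

ply 1, O at OO../XX.X | (0,2)=+1→OOO./XX.X*; (0,3)=-1→OO.O/XX.X; (1,2)=+0→OO../XXOX
ply 2: OOO./XX.X is terminal -1 (X); from OO../XX.X depth 5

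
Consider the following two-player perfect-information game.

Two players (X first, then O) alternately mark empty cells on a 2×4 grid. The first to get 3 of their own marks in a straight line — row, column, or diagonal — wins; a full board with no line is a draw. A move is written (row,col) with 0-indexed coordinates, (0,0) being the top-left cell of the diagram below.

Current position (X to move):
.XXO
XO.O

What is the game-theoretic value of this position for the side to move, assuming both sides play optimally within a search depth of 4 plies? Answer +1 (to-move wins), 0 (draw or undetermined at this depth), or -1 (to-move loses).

value(.XXO/XO.O, X) = +1

[.XXO/XO.O] X move#1: (0,0):+1/XXXO/XO.O*, (1,2):+0/.XXO/XOXO
[XXXO/XO.O] end (terminal -1, O#2); searched .XXO/XO.O to 4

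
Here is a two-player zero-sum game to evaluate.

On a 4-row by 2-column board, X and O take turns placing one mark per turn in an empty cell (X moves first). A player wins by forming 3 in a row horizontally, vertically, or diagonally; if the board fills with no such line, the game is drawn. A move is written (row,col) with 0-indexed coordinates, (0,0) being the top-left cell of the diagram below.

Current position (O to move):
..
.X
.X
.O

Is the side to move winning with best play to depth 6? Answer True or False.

p1 O@[../.X/.X/.O]: (0,0)[O./.X/.X/.O]-1 (0,1)[.O/.X/.X/.O]+0* (1,0)[../OX/.X/.O]-1 (2,0)[../.X/OX/.O]-1 (3,0)[../.X/.X/OO]-1
p2 X@[.O/.X/.X/.O]: (0,0)[XO/.X/.X/.O]+0* (1,0)[.O/XX/.X/.O]+0 (2,0)[.O/.X/XX/.O]+0 (3,0)[.O/.X/.X/XO]+0
p3 O@[XO/.X/.X/.O]: (1,0)[XO/OX/.X/.O]+0* (2,0)[XO/.X/OX/.O]+0 (3,0)[XO/.X/.X/OO]+0
p4 X@[XO/OX/.X/.O]: (2,0)[XO/OX/XX/.O]+0* (3,0)[XO/OX/.X/XO]+0
p5 O@[XO/OX/XX/.O]: (3,0)[XO/OX/XX/OO]+0*
p6 X@[XO/OX/XX/OO] terminal +0; root [../.X/.X/.O] d6

O winning at [../.X/.X/.O]: False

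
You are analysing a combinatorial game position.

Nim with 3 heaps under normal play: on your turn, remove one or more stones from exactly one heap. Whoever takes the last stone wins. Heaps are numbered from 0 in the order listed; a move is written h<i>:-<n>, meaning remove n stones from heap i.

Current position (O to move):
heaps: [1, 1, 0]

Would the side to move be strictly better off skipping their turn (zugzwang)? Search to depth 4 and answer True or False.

[(1,1,0)] O move#1: h0:-1:-1/(0,1,0)*, h1:-1:-1/(1,0,0)
[(0,1,0)] X move#2: h1:-1:+1/(0,0,0)*
[(0,0,0)] end (terminal -1, O#3); searched (1,1,0) to 4
pass branch (X moves first from the same position):
  | [(1,1,0)] X move#1: h0:-1:-1/(0,1,0)*, h1:-1:-1/(1,0,0)
  | [(0,1,0)] O move#2: h1:-1:+1/(0,0,0)*
  | [(0,0,0)] end (terminal -1, X#3); searched (1,1,0) to 4
O moving scores -1; O passing scores +1

zugzwang((1,1,0), O) = True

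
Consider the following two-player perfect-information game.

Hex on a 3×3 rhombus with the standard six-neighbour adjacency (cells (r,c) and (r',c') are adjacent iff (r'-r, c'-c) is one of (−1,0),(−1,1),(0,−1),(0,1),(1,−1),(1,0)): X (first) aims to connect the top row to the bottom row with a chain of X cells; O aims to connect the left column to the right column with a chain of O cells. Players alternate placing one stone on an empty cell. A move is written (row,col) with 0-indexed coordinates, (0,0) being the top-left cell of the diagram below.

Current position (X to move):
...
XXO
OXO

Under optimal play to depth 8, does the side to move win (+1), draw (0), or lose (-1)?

value(.../XXO/OXO, X) = +1

p1 X@[.../XXO/OXO]: (0,0)[X../XXO/OXO]+1* (0,1)[.X./XXO/OXO]+1 (0,2)[..X/XXO/OXO]+1
p2 O@[X../XXO/OXO] terminal -1; root [.../XXO/OXO] d8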